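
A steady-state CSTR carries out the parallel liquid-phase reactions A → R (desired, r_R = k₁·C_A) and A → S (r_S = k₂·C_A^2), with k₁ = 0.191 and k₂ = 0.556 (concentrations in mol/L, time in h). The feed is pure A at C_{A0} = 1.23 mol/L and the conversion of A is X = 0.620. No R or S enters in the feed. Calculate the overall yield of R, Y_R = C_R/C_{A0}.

0.263

Exit C_A = C_{A0}(1−X) = 1.23×0.380 = 0.4674 mol/L.
Rates in a CSTR are evaluated at the outlet concentration: r_R = 0.191×0.4674 = 0.08927, r_S = 0.556×0.4674^2 = 0.1215.
Fraction of consumed A going to R: r_R/(r_R+r_S) = 0.4236.
C_R = 0.4236·C_{A0}·X = 0.4236×1.23×0.620 = 0.323 mol/L; Y_R = C_R/C_{A0} = 0.263.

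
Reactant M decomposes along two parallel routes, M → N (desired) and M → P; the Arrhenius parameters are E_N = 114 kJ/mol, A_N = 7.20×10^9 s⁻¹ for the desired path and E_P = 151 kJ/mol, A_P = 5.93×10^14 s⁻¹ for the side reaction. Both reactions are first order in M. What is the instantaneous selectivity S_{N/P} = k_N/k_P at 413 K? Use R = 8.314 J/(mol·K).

k_N/k_P = (A_N/A_P)·exp[−(E_N−E_P)/(RT)] = (A_N/A_P)·exp[(E_P−E_N)/(RT)].
(E_P−E_N)/(RT) = (151−114)×10³/(8.314×413) = 37000/3434 = 10.78.
k_N/k_P = (7.20×10^9/5.93×10^14)·exp(10.78) = 1.214×10^-5 × 47839 = 0.581.

0.581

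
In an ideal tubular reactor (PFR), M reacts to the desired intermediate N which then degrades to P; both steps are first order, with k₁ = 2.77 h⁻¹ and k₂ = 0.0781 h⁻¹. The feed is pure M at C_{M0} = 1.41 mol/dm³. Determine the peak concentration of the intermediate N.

1.27 mol/dm³

For a first-order series the maximum intermediate yield is C_{N,max}/C_{M0} = (k₁/k₂)^[k₂/(k₂−k₁)].
= (2.77/0.0781)^(0.0781/(0.0781−2.77)) = (35.47)^(-0.02901) = 0.9016.
C_{N,max} = 0.9016×1.41 = 1.27 mol/dm³.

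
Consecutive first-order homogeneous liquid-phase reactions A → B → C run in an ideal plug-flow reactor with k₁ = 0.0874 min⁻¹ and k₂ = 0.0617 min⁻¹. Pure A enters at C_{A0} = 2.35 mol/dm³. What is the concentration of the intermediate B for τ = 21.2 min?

The intermediate concentration in a first-order A→B→C sequence is C_B = k₁C_{A0}(e^(−k₁τ) − e^(−k₂τ))/(k₂−k₁).
e^(−k₁τ) = e^(−0.0874×21.2) = e^(−1.853) = 0.1568; e^(−k₂τ) = e^(−1.308) = 0.2703.
C_B = 0.0874×2.35/(0.0617−0.0874) × (0.1568−0.2703) = (-7.992)×(-0.1136) = 0.9076 mol/dm³.

0.908 mol/dm³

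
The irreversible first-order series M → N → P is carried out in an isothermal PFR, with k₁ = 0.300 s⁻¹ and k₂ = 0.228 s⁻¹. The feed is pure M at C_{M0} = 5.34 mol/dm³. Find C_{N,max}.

2.24 mol/dm³

Evaluating C_N at τ_opt = ln(k₂/k₁)/(k₂−k₁) gives C_{N,max}/C_{M0} = (k₁/k₂)^[k₂/(k₂−k₁)].
= (0.300/0.228)^(0.228/(0.228−0.300)) = (1.316)^(-3.167) = 0.4193.
C_{N,max} = 0.4193×5.34 = 2.24 mol/dm³.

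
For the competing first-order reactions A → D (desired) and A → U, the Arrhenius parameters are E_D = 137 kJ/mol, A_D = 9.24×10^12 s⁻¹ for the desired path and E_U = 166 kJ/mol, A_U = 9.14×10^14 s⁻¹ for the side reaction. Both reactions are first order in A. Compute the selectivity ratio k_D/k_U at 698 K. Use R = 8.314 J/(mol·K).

1.50

Since both paths have the same order in A, the concentration cancels and S_{D/U} = k_D/k_U = (A_D/A_U)·exp[(E_U−E_D)/(RT)].
(E_U−E_D)/(RT) = (166−137)×10³/(8.314×698) = 29000/5803 = 4.997.
k_D/k_U = (9.24×10^12/9.14×10^14)·exp(4.997) = 0.01011 × 148.0 = 1.50.
Since E_D < E_U, lowering the temperature improves selectivity toward D.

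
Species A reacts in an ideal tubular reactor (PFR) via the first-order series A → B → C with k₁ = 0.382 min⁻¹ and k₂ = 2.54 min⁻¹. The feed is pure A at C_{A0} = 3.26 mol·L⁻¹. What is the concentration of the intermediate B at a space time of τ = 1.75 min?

The intermediate concentration in a first-order A→B→C sequence is C_B = k₁C_{A0}(e^(−k₁τ) − e^(−k₂τ))/(k₂−k₁).
e^(−k₁τ) = e^(−0.382×1.75) = e^(−0.6685) = 0.5125; e^(−k₂τ) = e^(−4.445) = 0.01174.
C_B = 0.382×3.26/(2.54−0.382) × (0.5125−0.01174) = 0.5771×0.5007 = 0.2890 mol·L⁻¹.

0.289 mol·L⁻¹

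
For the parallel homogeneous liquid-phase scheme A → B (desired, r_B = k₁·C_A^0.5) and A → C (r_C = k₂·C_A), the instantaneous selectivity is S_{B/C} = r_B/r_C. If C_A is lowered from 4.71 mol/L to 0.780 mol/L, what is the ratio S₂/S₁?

2.46

S_{B/C} = (k₁/k₂)·C_A^-0.5, so S₂/S₁ = (C_{A,2}/C_{A,1})^-0.5.
= (0.780/4.71)^(-0.5) = (0.1656)^(-0.5) = 2.46.
Selectivity toward B rises as C_A falls — low-concentration operation is favoured.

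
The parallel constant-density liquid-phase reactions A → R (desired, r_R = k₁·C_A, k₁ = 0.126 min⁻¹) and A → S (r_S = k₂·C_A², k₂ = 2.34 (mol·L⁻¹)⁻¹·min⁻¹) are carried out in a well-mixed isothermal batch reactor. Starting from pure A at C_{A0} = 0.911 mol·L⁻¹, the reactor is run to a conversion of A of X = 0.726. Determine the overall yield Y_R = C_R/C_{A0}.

0.0684

C_A = C_{A0}(1−X) = 0.2496 mol·L⁻¹.
Along a PFR/batch, dC_R/dC_A = −r_R/(r_R+r_S) = −k₁/(k₁+k₂·C_A).
Integrating from C_{A0} to C_A: C_R = (0.126/2.34)·ln[(0.126+2.34·0.911)/(0.126+2.34·0.250)] = 0.05385·ln(2.258/0.7101) = 0.06228 mol·L⁻¹.
Y_R = C_R/C_{A0} = 0.06228/0.911 = 0.0684.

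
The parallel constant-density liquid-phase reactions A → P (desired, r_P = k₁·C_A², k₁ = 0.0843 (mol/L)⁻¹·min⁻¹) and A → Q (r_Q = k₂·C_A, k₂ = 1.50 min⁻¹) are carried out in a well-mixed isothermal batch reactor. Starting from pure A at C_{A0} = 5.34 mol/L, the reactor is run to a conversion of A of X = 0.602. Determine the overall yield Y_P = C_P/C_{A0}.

C_A = C_{A0}(1−X) = 2.125 mol/L.
Along a PFR/batch, dC_Q/dC_A = −r_Q/(r_P+r_Q) = −k₂/(k₂+k₁·C_A).
Integrating from C_{A0} to C_A: C_Q = (1.50/0.0843)·ln[(1.50+0.0843·5.34)/(1.50+0.0843·2.13)] = 17.79·ln(1.950/1.679) = 2.662 mol/L.
Then C_P = (C_{A0}−C_A) − C_Q = 3.215 − 2.662 = 0.5525 mol/L.
Y_P = C_P/C_{A0} = 0.5525/5.34 = 0.103.

0.103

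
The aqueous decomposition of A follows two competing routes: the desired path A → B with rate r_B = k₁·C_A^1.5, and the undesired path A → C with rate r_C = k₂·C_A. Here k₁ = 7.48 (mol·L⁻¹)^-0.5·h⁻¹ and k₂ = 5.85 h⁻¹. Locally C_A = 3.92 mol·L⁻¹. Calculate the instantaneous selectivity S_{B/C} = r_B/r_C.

2.53

S_{B/C} = r_B/r_C = (k₁·C_A^1.5)/(k₂·C_A) = (k₁/k₂)·C_A^0.5.
= (7.48×3.920^1.5) / (5.85×3.920) = 58.05/22.93 = 2.53.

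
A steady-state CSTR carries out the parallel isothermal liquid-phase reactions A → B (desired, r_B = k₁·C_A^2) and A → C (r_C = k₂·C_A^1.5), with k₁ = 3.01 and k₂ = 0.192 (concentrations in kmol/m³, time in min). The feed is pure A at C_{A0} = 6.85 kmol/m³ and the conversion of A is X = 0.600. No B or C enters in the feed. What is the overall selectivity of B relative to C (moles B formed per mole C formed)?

Exit C_A = C_{A0}(1−X) = 6.85×0.400 = 2.740 kmol/m³.
In a CSTR the entire volume is at exit conditions, so r_B = 3.01×2.740^2 = 22.60 and r_C = 0.192×2.740^1.5 = 0.8708.
Overall selectivity = C_B/C_C = r_Bτ/(r_Cτ) = r_B/r_C = 26.0.

26.0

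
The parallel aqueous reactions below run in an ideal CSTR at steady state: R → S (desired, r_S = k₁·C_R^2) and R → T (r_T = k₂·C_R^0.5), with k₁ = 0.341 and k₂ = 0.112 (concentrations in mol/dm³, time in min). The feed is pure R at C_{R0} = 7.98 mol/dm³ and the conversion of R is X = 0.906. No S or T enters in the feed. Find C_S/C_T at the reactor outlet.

Exit C_R = C_{R0}(1−X) = 7.98×0.0940 = 0.7501 mol/dm³.
In a CSTR the entire volume is at exit conditions, so r_S = 0.341×0.7501^2 = 0.1919 and r_T = 0.112×0.7501^0.5 = 0.09700.
Overall selectivity = C_S/C_T = r_Sτ/(r_Tτ) = r_S/r_T = 1.98.

1.98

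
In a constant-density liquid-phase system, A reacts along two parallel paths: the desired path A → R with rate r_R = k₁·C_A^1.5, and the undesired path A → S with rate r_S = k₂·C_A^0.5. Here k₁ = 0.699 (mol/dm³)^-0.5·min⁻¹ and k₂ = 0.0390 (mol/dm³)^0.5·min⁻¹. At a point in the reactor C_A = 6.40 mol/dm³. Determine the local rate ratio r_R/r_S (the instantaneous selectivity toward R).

115

S_{R/S} = r_R/r_S = (k₁·C_A^1.5)/(k₂·C_A^0.5) = (k₁/k₂)·C_A.
= (0.699×6.400^1.5) / (0.0390×6.400^0.5) = 11.32/0.09866 = 115.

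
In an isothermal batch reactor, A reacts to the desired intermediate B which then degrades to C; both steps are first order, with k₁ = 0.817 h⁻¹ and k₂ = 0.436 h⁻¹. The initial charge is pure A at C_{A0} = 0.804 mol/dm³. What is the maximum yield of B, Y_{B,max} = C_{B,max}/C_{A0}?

At the optimum, C_{B,max}/C_{A0} = (k₁/k₂)^[k₂/(k₂−k₁)].
= (0.817/0.436)^(0.436/(0.436−0.817)) = (1.874)^(-1.144) = 0.4874.

0.487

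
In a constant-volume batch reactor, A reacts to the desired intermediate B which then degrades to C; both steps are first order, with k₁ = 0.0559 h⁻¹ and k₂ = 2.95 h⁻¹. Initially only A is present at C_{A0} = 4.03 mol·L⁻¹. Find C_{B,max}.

Evaluating C_B at t_opt = ln(k₂/k₁)/(k₂−k₁) gives C_{B,max}/C_{A0} = (k₁/k₂)^[k₂/(k₂−k₁)].
= (0.0559/2.95)^(2.95/(2.95−0.0559)) = (0.01895)^(1.019) = 0.01755.
C_{B,max} = 0.01755×4.03 = 0.0707 mol·L⁻¹.

0.0707 mol·L⁻¹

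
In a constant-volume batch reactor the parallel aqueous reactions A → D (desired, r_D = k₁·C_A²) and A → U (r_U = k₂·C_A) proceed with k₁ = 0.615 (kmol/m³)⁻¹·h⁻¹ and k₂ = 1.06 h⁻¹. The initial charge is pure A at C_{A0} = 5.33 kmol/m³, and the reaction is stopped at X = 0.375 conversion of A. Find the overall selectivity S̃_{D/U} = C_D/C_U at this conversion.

2.48

C_A = C_{A0}(1−X) = 3.331 kmol/m³.
Along a PFR/batch, dC_U/dC_A = −r_U/(r_D+r_U) = −k₂/(k₂+k₁·C_A).
Integrating from C_{A0} to C_A: C_U = (1.06/0.615)·ln[(1.06+0.615·5.33)/(1.06+0.615·3.33)] = 1.724·ln(4.338/3.109) = 0.5743 kmol/m³.
Then C_D = (C_{A0}−C_A) − C_U = 1.999 − 0.5743 = 1.424 kmol/m³.
S̃_{D/U} = C_D/C_U = 1.424/0.5743 = 2.48.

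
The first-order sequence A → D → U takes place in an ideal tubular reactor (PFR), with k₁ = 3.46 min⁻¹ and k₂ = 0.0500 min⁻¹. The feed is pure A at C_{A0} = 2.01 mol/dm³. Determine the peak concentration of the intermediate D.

1.89 mol/dm³

Evaluating C_D at τ_opt = ln(k₂/k₁)/(k₂−k₁) gives C_{D,max}/C_{A0} = (k₁/k₂)^[k₂/(k₂−k₁)].
= (3.46/0.0500)^(0.0500/(0.0500−3.46)) = (69.20)^(-0.01466) = 0.9398.
C_{D,max} = 0.9398×2.01 = 1.89 mol/dm³.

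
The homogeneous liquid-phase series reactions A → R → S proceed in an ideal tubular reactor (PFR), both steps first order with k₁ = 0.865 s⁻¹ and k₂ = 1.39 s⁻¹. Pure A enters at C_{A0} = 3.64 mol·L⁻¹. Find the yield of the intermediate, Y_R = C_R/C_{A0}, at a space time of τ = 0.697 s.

0.276

Solving the coupled first-order balances gives C_R(τ) = [k₁/(k₂−k₁)]·C_{A0}·(e^(−k₁τ) − e^(−k₂τ)).
e^(−k₁τ) = e^(−0.865×0.697) = e^(−0.6029) = 0.5472; e^(−k₂τ) = e^(−0.9688) = 0.3795.
C_R = 0.865×3.64/(1.39−0.865) × (0.5472−0.3795) = 5.997×0.1677 = 1.006 mol·L⁻¹.
Y_R = C_R/C_{A0} = 1.006/3.64 = 0.276.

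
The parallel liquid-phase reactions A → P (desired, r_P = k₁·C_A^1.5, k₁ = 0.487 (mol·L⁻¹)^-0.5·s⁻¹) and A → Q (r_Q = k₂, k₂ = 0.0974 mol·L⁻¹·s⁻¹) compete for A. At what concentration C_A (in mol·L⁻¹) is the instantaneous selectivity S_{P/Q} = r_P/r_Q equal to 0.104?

0.0756 mol·L⁻¹

S_{P/Q} = (k₁/k₂)·C_A^1.5 ⇒ C_A = (S·k₂/k₁)^(1/1.5).
= (0.104×0.0974/0.487)^(0.6667) = (0.02080)^(0.6667) = 0.0756 mol·L⁻¹.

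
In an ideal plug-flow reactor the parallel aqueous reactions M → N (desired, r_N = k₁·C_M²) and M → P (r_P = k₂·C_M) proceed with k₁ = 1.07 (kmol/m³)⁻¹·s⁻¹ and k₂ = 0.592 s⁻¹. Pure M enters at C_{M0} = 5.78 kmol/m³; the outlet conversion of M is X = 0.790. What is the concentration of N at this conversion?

C_M = C_{M0}(1−X) = 1.214 kmol/m³.
Along a PFR/batch, dC_P/dC_M = −r_P/(r_N+r_P) = −k₂/(k₂+k₁·C_M).
Integrating from C_{M0} to C_M: C_P = (0.592/1.07)·ln[(0.592+1.07·5.78)/(0.592+1.07·1.21)] = 0.5533·ln(6.777/1.891) = 0.7062 kmol/m³.
Then C_N = (C_{M0}−C_M) − C_P = 4.566 − 0.7062 = 3.860 kmol/m³.

3.86 kmol/m³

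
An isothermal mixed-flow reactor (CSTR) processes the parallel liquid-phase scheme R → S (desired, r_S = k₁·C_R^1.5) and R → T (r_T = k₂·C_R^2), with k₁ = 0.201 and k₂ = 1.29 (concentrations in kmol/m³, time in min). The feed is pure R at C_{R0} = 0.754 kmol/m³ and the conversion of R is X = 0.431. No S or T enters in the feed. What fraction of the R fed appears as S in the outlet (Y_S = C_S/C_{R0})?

0.0828

Exit C_R = C_{R0}(1−X) = 0.754×0.569 = 0.4290 kmol/m³.
A CSTR operates uniformly at the exit composition, giving r_S = 0.05648 and r_T = 0.2374 (each k·C_R^n at C_R = 0.4290).
Fraction of consumed R going to S: r_S/(r_S+r_T) = 0.1922.
C_S = 0.1922·C_{R0}·X = 0.1922×0.754×0.431 = 0.0625 kmol/m³; Y_S = C_S/C_{R0} = 0.0828.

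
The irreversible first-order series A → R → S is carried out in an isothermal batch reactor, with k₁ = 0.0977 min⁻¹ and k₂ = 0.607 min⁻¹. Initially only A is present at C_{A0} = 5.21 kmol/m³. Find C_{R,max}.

0.591 kmol/m³

At the optimum, C_{R,max}/C_{A0} = (k₁/k₂)^[k₂/(k₂−k₁)].
= (0.0977/0.607)^(0.607/(0.607−0.0977)) = (0.1610)^(1.192) = 0.1134.
C_{R,max} = 0.1134×5.21 = 0.591 kmol/m³.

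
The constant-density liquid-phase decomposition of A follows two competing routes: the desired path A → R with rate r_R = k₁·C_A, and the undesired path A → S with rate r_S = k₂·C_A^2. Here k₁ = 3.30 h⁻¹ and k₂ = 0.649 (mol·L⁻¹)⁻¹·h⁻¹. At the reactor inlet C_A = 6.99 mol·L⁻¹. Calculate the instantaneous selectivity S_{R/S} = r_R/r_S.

S_{R/S} = r_R/r_S = (k₁·C_A)/(k₂·C_A^2) = (k₁/k₂)·C_A⁻¹.
= (3.30×6.990) / (0.649×6.990^2) = 23.07/31.71 = 0.727.
The undesired path is higher order in A, so low C_A (CSTR or dilute feed) favours R.

0.727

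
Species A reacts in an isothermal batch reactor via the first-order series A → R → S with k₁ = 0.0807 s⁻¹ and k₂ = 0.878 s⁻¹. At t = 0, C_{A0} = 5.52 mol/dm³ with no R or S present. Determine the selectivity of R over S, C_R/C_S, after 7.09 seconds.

For first-order series with pure A initially, C_R(t) = k₁C_{A0}/(k₂−k₁)·(e^(−k₁t) − e^(−k₂t)).
e^(−k₁t) = e^(−0.0807×7.09) = e^(−0.5722) = 0.5643; e^(−k₂t) = e^(−6.225) = 0.001979.
C_R = 0.0807×5.52/(0.878−0.0807) × (0.5643−0.001979) = 0.5587×0.5623 = 0.3142 mol/dm³.
C_A = C_{A0}e^(−k₁t) = 3.115 mol/dm³, so C_S = C_{A0}−C_A−C_R = 2.091 mol/dm³; C_R/C_S = 0.150.

0.150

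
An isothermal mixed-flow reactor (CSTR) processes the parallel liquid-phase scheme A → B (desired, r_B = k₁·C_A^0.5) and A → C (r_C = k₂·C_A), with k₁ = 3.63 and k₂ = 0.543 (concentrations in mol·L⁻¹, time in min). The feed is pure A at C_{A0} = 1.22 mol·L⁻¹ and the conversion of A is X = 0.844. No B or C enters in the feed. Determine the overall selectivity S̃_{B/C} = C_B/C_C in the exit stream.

Exit C_A = C_{A0}(1−X) = 1.22×0.156 = 0.1903 mol·L⁻¹.
A CSTR operates uniformly at the exit composition, giving r_B = 1.584 and r_C = 0.1033 (each k·C_A^n at C_A = 0.1903).
Overall selectivity = C_B/C_C = r_Bτ/(r_Cτ) = r_B/r_C = 15.3.

15.3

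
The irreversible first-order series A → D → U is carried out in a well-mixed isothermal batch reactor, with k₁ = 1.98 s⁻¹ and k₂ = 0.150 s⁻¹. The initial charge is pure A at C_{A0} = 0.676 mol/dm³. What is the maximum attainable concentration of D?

For a first-order series the maximum intermediate yield is C_{D,max}/C_{A0} = (k₁/k₂)^[k₂/(k₂−k₁)].
= (1.98/0.150)^(0.150/(0.150−1.98)) = (13.20)^(-0.08197) = 0.8094.
C_{D,max} = 0.8094×0.676 = 0.547 mol/dm³.

0.547 mol/dm³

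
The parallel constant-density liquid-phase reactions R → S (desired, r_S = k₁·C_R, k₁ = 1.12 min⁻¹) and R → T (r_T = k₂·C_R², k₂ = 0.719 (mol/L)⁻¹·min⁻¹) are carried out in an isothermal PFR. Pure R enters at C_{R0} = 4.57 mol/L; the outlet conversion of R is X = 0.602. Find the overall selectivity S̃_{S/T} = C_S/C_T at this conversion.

C_R = C_{R0}(1−X) = 1.819 mol/L.
Along a PFR/batch, dC_S/dC_R = −r_S/(r_S+r_T) = −k₁/(k₁+k₂·C_R).
Integrating from C_{R0} to C_R: C_S = (1.12/0.719)·ln[(1.12+0.719·4.57)/(1.12+0.719·1.82)] = 1.558·ln(4.406/2.428) = 0.9283 mol/L.
C_T = (C_{R0}−C_R)−C_S = 1.823 mol/L; S̃_{S/T} = 0.9283/1.823 = 0.509.

0.509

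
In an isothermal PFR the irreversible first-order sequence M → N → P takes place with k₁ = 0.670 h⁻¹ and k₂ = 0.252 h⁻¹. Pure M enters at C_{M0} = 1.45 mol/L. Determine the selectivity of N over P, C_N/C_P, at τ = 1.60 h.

Solving the coupled first-order balances gives C_N(τ) = [k₁/(k₂−k₁)]·C_{M0}·(e^(−k₁τ) − e^(−k₂τ)).
e^(−k₁τ) = e^(−0.670×1.60) = e^(−1.072) = 0.3423; e^(−k₂τ) = e^(−0.4032) = 0.6682.
C_N = 0.670×1.45/(0.252−0.670) × (0.3423−0.6682) = (-2.324)×(-0.3259) = 0.7573 mol/L.
C_M = C_{M0}e^(−k₁τ) = 0.4964 mol/L, so C_P = C_{M0}−C_M−C_N = 0.1963 mol/L; C_N/C_P = 3.86.

3.86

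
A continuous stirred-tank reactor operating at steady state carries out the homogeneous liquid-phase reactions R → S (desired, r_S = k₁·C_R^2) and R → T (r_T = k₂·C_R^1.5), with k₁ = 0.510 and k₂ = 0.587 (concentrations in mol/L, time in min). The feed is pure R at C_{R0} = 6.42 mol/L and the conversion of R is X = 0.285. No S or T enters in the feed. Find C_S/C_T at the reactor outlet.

1.86

Exit C_R = C_{R0}(1−X) = 6.42×0.715 = 4.590 mol/L.
Rates in a CSTR are evaluated at the outlet concentration: r_S = 0.510×4.590^2 = 10.75, r_T = 0.587×4.590^1.5 = 5.773.
Overall selectivity = C_S/C_T = r_Sτ/(r_Tτ) = r_S/r_T = 1.86.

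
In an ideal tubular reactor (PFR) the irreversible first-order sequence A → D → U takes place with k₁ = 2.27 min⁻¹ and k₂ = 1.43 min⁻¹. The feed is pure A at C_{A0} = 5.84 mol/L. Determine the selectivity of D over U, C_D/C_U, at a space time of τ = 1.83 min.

0.187

The intermediate concentration in a first-order A→B→C sequence is C_D = k₁C_{A0}(e^(−k₁τ) − e^(−k₂τ))/(k₂−k₁).
e^(−k₁τ) = e^(−2.27×1.83) = e^(−4.154) = 0.01570; e^(−k₂τ) = e^(−2.617) = 0.07303.
C_D = 2.27×5.84/(1.43−2.27) × (0.01570−0.07303) = (-15.78)×(-0.05733) = 0.9048 mol/L.
C_A = C_{A0}e^(−k₁τ) = 0.09169 mol/L, so C_U = C_{A0}−C_A−C_D = 4.844 mol/L; C_D/C_U = 0.187.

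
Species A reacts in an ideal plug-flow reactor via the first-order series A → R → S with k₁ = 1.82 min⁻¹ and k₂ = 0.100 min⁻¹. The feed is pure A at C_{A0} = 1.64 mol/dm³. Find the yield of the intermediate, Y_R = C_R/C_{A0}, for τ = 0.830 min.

0.740

Solving the coupled first-order balances gives C_R(τ) = [k₁/(k₂−k₁)]·C_{A0}·(e^(−k₁τ) − e^(−k₂τ)).
e^(−k₁τ) = e^(−1.82×0.830) = e^(−1.511) = 0.2208; e^(−k₂τ) = e^(−0.08300) = 0.9204.
C_R = 1.82×1.64/(0.100−1.82) × (0.2208−0.9204) = (-1.735)×(-0.6996) = 1.214 mol/dm³.
Y_R = C_R/C_{A0} = 1.214/1.64 = 0.740.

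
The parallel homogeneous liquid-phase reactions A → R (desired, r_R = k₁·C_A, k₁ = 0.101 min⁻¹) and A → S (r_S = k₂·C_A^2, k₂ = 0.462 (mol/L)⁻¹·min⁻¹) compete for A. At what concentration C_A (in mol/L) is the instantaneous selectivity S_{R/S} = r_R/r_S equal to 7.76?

S_{R/S} = (k₁/k₂)·C_A⁻¹ ⇒ C_A = (S·k₂/k₁)^(-1).
= (7.76×0.462/0.101)^(-1) = (35.50)^(-1) = 0.0282 mol/L.

0.0282 mol/L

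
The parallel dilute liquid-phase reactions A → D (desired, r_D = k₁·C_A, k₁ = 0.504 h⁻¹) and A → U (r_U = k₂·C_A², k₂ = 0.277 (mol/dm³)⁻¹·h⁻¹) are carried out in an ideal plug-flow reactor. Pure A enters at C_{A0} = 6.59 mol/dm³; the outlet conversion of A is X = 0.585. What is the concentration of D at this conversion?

1.12 mol/dm³

C_A = C_{A0}(1−X) = 2.735 mol/dm³.
Along a PFR/batch, dC_D/dC_A = −r_D/(r_D+r_U) = −k₁/(k₁+k₂·C_A).
Integrating from C_{A0} to C_A: C_D = (0.504/0.277)·ln[(0.504+0.277·6.59)/(0.504+0.277·2.73)] = 1.819·ln(2.329/1.262) = 1.116 mol/dm³.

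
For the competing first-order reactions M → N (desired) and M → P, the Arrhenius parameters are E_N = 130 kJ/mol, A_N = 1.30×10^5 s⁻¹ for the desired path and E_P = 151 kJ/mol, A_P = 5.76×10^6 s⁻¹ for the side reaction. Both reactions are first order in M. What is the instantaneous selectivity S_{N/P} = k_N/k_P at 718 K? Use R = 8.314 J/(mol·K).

With equal orders, S_{N/P} = k_N/k_P = (A_N/A_P)·exp[(E_P−E_N)/(RT)].
(E_P−E_N)/(RT) = (151−130)×10³/(8.314×718) = 21000/5969 = 3.518.
k_N/k_P = (1.30×10^5/5.76×10^6)·exp(3.518) = 0.02257 × 33.71 = 0.761.

0.761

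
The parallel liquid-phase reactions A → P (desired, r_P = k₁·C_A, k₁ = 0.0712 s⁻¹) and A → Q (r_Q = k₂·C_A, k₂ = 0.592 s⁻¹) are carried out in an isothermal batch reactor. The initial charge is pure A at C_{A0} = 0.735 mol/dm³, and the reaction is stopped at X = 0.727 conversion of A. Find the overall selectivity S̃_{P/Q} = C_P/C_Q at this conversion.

0.120

C_A = C_{A0}(1−X) = 0.2007 mol/dm³.
Both paths are first order in A, so the instantaneous fraction to P is constant: dC_P/d(−C_A) = k₁/(k₁+k₂) = 0.1074.
C_P = 0.1074·(C_{A0}−C_A) = 0.1074×0.5343 = 0.0574 mol/dm³.
C_Q = (C_{A0}−C_A)−C_P = 0.4770 mol/dm³; S̃_{P/Q} = 0.05737/0.4770 = 0.120.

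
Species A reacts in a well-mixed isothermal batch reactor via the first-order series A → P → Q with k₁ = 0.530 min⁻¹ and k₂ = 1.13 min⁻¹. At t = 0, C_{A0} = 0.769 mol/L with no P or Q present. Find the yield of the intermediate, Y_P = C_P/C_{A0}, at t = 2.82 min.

0.162

For first-order series with pure A initially, C_P(t) = k₁C_{A0}/(k₂−k₁)·(e^(−k₁t) − e^(−k₂t)).
e^(−k₁t) = e^(−0.530×2.82) = e^(−1.495) = 0.2243; e^(−k₂t) = e^(−3.187) = 0.04131.
C_P = 0.530×0.769/(1.13−0.530) × (0.2243−0.04131) = 0.6793×0.1830 = 0.1243 mol/L.
Y_P = C_P/C_{A0} = 0.1243/0.769 = 0.162.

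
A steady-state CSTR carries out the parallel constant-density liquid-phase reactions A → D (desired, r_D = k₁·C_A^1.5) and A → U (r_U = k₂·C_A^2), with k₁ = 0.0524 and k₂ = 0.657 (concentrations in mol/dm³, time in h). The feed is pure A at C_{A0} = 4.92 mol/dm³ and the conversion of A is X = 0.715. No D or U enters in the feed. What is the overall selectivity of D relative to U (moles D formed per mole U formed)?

0.0674

Exit C_A = C_{A0}(1−X) = 4.92×0.285 = 1.402 mol/dm³.
In a CSTR the entire volume is at exit conditions, so r_D = 0.0524×1.402^1.5 = 0.08701 and r_U = 0.657×1.402^2 = 1.292.
Overall selectivity = C_D/C_U = r_Dτ/(r_Uτ) = r_D/r_U = 0.0674.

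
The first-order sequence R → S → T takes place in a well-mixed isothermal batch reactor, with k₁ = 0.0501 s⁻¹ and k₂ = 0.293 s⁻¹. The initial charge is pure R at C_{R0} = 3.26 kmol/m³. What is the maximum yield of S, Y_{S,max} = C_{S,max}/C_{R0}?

0.119

At the optimum, C_{S,max}/C_{R0} = (k₁/k₂)^[k₂/(k₂−k₁)].
= (0.0501/0.293)^(0.293/(0.293−0.0501)) = (0.1710)^(1.206) = 0.1188.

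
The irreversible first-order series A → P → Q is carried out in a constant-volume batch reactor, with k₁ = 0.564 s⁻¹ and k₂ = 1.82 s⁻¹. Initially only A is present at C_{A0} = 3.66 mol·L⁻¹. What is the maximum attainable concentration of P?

At the optimum, C_{P,max}/C_{A0} = (k₁/k₂)^[k₂/(k₂−k₁)].
= (0.564/1.82)^(1.82/(1.82−0.564)) = (0.3099)^(1.449) = 0.1831.
C_{P,max} = 0.1831×3.66 = 0.670 mol·L⁻¹.

0.670 mol·L⁻¹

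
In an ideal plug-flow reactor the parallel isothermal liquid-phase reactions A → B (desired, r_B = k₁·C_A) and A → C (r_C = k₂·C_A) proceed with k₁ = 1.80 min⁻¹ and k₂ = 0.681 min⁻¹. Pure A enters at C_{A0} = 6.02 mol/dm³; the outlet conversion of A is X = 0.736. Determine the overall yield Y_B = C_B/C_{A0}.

0.534

C_A = C_{A0}(1−X) = 1.589 mol/dm³.
Both paths are first order in A, so the instantaneous fraction to B is constant: dC_B/d(−C_A) = k₁/(k₁+k₂) = 0.7255.
C_B = 0.7255·(C_{A0}−C_A) = 0.7255×4.431 = 3.21 mol/dm³.
Y_B = C_B/C_{A0} = 3.215/6.02 = 0.534.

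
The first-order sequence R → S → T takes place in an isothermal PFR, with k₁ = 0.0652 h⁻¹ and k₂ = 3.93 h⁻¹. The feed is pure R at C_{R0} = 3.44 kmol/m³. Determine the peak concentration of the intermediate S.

For a first-order series the maximum intermediate yield is C_{S,max}/C_{R0} = (k₁/k₂)^[k₂/(k₂−k₁)].
= (0.0652/3.93)^(3.93/(3.93−0.0652)) = (0.01659)^(1.017) = 0.01548.
C_{S,max} = 0.01548×3.44 = 0.0533 kmol/m³.

0.0533 kmol/m³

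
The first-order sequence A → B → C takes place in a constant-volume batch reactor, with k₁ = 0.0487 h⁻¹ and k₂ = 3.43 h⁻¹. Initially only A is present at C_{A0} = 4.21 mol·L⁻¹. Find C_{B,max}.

0.0562 mol·L⁻¹

Evaluating C_B at t_opt = ln(k₂/k₁)/(k₂−k₁) gives C_{B,max}/C_{A0} = (k₁/k₂)^[k₂/(k₂−k₁)].
= (0.0487/3.43)^(3.43/(3.43−0.0487)) = (0.01420)^(1.014) = 0.01335.
C_{B,max} = 0.01335×4.21 = 0.0562 mol·L⁻¹.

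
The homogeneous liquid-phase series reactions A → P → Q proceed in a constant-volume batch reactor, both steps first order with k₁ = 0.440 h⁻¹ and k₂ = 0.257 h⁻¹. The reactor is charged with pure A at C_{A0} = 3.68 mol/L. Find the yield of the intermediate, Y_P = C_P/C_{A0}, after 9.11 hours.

Solving the coupled first-order balances gives C_P(t) = [k₁/(k₂−k₁)]·C_{A0}·(e^(−k₁t) − e^(−k₂t)).
e^(−k₁t) = e^(−0.440×9.11) = e^(−4.008) = 0.01816; e^(−k₂t) = e^(−2.341) = 0.09621.
C_P = 0.440×3.68/(0.257−0.440) × (0.01816−0.09621) = (-8.848)×(-0.07804) = 0.6905 mol/L.
Y_P = C_P/C_{A0} = 0.6905/3.68 = 0.188.

0.188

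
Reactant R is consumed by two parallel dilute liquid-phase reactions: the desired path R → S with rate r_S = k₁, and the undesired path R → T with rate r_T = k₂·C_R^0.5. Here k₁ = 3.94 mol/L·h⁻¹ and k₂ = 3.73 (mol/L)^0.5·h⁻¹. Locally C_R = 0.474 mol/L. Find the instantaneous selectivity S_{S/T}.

1.53

S_{S/T} = r_S/r_T = (k₁)/(k₂·C_R^0.5) = (k₁/k₂)·C_R^-0.5.
= (3.94) / (3.73×0.4740^0.5) = 3.940/2.568 = 1.53.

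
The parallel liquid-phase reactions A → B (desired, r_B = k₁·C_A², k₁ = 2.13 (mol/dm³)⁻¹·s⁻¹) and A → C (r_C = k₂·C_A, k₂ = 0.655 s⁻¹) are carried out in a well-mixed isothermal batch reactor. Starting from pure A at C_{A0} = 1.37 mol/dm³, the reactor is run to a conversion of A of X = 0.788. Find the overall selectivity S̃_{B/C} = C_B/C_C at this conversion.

C_A = C_{A0}(1−X) = 0.2904 mol/dm³.
Along a PFR/batch, dC_C/dC_A = −r_C/(r_B+r_C) = −k₂/(k₂+k₁·C_A).
Integrating from C_{A0} to C_A: C_C = (0.655/2.13)·ln[(0.655+2.13·1.37)/(0.655+2.13·0.290)] = 0.3075·ln(3.573/1.274) = 0.3172 mol/dm³.
Then C_B = (C_{A0}−C_A) − C_C = 1.080 − 0.3172 = 0.7623 mol/dm³.
S̃_{B/C} = C_B/C_C = 0.7623/0.3172 = 2.40.

2.40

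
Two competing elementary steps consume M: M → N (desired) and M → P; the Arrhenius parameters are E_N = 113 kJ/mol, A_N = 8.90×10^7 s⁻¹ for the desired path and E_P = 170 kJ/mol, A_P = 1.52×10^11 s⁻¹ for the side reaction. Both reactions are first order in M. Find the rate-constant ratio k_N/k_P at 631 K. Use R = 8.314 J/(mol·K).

30.6

With equal orders, S_{N/P} = k_N/k_P = (A_N/A_P)·exp[(E_P−E_N)/(RT)].
(E_P−E_N)/(RT) = (170−113)×10³/(8.314×631) = 57000/5246 = 10.87.
k_N/k_P = (8.90×10^7/1.52×10^11)·exp(10.87) = 5.855×10^-4 × 52321 = 30.6.
Since E_N < E_P, lowering the temperature improves selectivity toward N.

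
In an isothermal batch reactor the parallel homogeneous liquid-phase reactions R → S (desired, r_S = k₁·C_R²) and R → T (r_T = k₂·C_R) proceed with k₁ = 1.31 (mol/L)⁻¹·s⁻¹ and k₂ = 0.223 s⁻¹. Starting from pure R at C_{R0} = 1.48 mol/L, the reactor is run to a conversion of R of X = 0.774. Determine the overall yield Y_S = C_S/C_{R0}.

0.638

C_R = C_{R0}(1−X) = 0.3345 mol/L.
Along a PFR/batch, dC_T/dC_R = −r_T/(r_S+r_T) = −k₂/(k₂+k₁·C_R).
Integrating from C_{R0} to C_R: C_T = (0.223/1.31)·ln[(0.223+1.31·1.48)/(0.223+1.31·0.334)] = 0.1702·ln(2.162/0.6612) = 0.2017 mol/L.
Then C_S = (C_{R0}−C_R) − C_T = 1.146 − 0.2017 = 0.9439 mol/L.
Y_S = C_S/C_{R0} = 0.9439/1.48 = 0.638.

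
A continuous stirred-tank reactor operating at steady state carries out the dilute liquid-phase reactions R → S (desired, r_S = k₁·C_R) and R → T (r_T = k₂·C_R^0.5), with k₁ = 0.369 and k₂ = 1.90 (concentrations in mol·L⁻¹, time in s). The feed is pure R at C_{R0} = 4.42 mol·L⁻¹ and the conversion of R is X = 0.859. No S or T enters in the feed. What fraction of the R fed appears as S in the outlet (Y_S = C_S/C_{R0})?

0.114

Exit C_R = C_{R0}(1−X) = 4.42×0.141 = 0.6232 mol·L⁻¹.
Rates in a CSTR are evaluated at the outlet concentration: r_S = 0.369×0.6232 = 0.2300, r_T = 1.90×0.6232^0.5 = 1.500.
Fraction of consumed R going to S: r_S/(r_S+r_T) = 0.1329.
C_S = 0.1329·C_{R0}·X = 0.1329×4.42×0.859 = 0.505 mol·L⁻¹; Y_S = C_S/C_{R0} = 0.114.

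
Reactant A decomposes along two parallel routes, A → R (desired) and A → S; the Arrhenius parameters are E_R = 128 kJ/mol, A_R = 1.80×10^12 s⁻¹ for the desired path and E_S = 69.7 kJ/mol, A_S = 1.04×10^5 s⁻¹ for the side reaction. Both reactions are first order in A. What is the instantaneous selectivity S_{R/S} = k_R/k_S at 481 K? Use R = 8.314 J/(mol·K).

8.07

Since both paths have the same order in A, the concentration cancels and S_{R/S} = k_R/k_S = (A_R/A_S)·exp[(E_S−E_R)/(RT)].
(E_S−E_R)/(RT) = (69.7−128)×10³/(8.314×481) = -58300/3999 = -14.58.
k_R/k_S = (1.80×10^12/1.04×10^5)·exp(-14.58) = 1.731×10^7 × 4.663×10^-7 = 8.07.
Since E_R > E_S, raising the temperature improves selectivity toward R.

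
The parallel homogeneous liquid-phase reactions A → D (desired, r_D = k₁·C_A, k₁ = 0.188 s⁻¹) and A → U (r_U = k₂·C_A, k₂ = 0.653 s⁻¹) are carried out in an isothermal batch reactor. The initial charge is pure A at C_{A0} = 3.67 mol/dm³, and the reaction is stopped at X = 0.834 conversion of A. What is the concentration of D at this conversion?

0.684 mol/dm³

C_A = C_{A0}(1−X) = 0.6092 mol/dm³.
Both paths are first order in A, so the instantaneous fraction to D is constant: dC_D/d(−C_A) = k₁/(k₁+k₂) = 0.2235.
C_D = 0.2235·(C_{A0}−C_A) = 0.2235×3.061 = 0.684 mol/dm³.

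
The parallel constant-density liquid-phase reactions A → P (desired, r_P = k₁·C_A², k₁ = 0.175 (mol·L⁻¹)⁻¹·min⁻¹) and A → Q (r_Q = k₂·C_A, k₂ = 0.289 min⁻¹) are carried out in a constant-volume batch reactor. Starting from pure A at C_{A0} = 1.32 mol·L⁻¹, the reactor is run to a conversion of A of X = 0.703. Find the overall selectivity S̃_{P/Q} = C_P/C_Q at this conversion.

0.501

C_A = C_{A0}(1−X) = 0.3920 mol·L⁻¹.
Along a PFR/batch, dC_Q/dC_A = −r_Q/(r_P+r_Q) = −k₂/(k₂+k₁·C_A).
Integrating from C_{A0} to C_A: C_Q = (0.289/0.175)·ln[(0.289+0.175·1.32)/(0.289+0.175·0.392)] = 1.651·ln(0.5200/0.3576) = 0.6183 mol·L⁻¹.
Then C_P = (C_{A0}−C_A) − C_Q = 0.9280 − 0.6183 = 0.3097 mol·L⁻¹.
S̃_{P/Q} = C_P/C_Q = 0.3097/0.6183 = 0.501.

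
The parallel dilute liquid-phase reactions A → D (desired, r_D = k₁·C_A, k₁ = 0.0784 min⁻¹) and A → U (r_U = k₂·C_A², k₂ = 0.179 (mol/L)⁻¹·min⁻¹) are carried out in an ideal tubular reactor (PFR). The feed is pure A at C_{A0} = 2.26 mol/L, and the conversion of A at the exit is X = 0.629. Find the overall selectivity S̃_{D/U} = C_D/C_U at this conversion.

0.300

C_A = C_{A0}(1−X) = 0.8385 mol/L.
Along a PFR/batch, dC_D/dC_A = −r_D/(r_D+r_U) = −k₁/(k₁+k₂·C_A).
Integrating from C_{A0} to C_A: C_D = (0.0784/0.179)·ln[(0.0784+0.179·2.26)/(0.0784+0.179·0.838)] = 0.4380·ln(0.4829/0.2285) = 0.3278 mol/L.
C_U = (C_{A0}−C_A)−C_D = 1.094 mol/L; S̃_{D/U} = 0.3278/1.094 = 0.300.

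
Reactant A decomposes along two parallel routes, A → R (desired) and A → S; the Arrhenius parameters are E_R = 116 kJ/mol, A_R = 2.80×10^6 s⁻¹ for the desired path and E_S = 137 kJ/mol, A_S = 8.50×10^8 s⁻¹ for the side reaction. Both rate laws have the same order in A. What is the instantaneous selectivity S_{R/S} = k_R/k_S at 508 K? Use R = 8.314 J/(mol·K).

Since both paths have the same order in A, the concentration cancels and S_{R/S} = k_R/k_S = (A_R/A_S)·exp[(E_S−E_R)/(RT)].
(E_S−E_R)/(RT) = (137−116)×10³/(8.314×508) = 21000/4224 = 4.972.
k_R/k_S = (2.80×10^6/8.50×10^8)·exp(4.972) = 0.003294 × 144.3 = 0.475.
Since E_R < E_S, lowering the temperature improves selectivity toward R.

0.475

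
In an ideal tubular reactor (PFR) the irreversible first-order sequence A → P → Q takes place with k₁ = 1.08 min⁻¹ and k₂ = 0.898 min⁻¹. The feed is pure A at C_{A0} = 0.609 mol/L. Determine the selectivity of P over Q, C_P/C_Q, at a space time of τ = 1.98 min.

The intermediate concentration in a first-order A→B→C sequence is C_P = k₁C_{A0}(e^(−k₁τ) − e^(−k₂τ))/(k₂−k₁).
e^(−k₁τ) = e^(−1.08×1.98) = e^(−2.138) = 0.1178; e^(−k₂τ) = e^(−1.778) = 0.1690.
C_P = 1.08×0.609/(0.898−1.08) × (0.1178−0.1690) = (-3.614)×(-0.05113) = 0.1848 mol/L.
C_A = C_{A0}e^(−k₁τ) = 0.07177 mol/L, so C_Q = C_{A0}−C_A−C_P = 0.3525 mol/L; C_P/C_Q = 0.524.

0.524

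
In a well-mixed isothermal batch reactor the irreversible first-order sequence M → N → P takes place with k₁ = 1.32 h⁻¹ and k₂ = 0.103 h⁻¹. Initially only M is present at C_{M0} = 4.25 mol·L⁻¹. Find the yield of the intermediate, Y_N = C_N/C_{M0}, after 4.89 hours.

The intermediate concentration in a first-order A→B→C sequence is C_N = k₁C_{M0}(e^(−k₁t) − e^(−k₂t))/(k₂−k₁).
e^(−k₁t) = e^(−1.32×4.89) = e^(−6.455) = 0.001573; e^(−k₂t) = e^(−0.5037) = 0.6043.
C_N = 1.32×4.25/(0.103−1.32) × (0.001573−0.6043) = (-4.610)×(-0.6027) = 2.778 mol·L⁻¹.
Y_N = C_N/C_{M0} = 2.778/4.25 = 0.654.

0.654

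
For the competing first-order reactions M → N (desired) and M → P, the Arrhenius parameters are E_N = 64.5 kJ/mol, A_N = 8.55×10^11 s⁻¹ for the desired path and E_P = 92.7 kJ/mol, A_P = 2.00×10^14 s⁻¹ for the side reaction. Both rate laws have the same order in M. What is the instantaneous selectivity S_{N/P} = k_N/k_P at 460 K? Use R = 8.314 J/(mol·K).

6.81

k_N/k_P = (A_N/A_P)·exp[−(E_N−E_P)/(RT)] = (A_N/A_P)·exp[(E_P−E_N)/(RT)].
(E_P−E_N)/(RT) = (92.7−64.5)×10³/(8.314×460) = 28200/3824 = 7.374.
k_N/k_P = (8.55×10^11/2.00×10^14)·exp(7.374) = 0.004275 × 1593 = 6.81.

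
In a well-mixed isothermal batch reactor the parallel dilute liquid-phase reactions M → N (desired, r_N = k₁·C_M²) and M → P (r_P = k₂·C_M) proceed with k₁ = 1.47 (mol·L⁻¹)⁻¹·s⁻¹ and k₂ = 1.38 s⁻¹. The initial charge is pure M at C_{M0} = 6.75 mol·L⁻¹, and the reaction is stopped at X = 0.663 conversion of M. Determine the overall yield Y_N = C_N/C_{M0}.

C_M = C_{M0}(1−X) = 2.275 mol·L⁻¹.
Along a PFR/batch, dC_P/dC_M = −r_P/(r_N+r_P) = −k₂/(k₂+k₁·C_M).
Integrating from C_{M0} to C_M: C_P = (1.38/1.47)·ln[(1.38+1.47·6.75)/(1.38+1.47·2.27)] = 0.9388·ln(11.30/4.724) = 0.8190 mol·L⁻¹.
Then C_N = (C_{M0}−C_M) − C_P = 4.475 − 0.8190 = 3.656 mol·L⁻¹.
Y_N = C_N/C_{M0} = 3.656/6.75 = 0.542.

0.542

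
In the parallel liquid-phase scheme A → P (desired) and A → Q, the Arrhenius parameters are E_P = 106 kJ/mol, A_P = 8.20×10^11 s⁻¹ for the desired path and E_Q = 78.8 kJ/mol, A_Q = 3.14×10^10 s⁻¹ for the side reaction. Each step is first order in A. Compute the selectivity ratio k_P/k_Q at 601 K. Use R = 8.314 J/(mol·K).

Since both paths have the same order in A, the concentration cancels and S_{P/Q} = k_P/k_Q = (A_P/A_Q)·exp[(E_Q−E_P)/(RT)].
(E_Q−E_P)/(RT) = (78.8−106)×10³/(8.314×601) = -27200/4997 = -5.444.
k_P/k_Q = (8.20×10^11/3.14×10^10)·exp(-5.444) = 26.11 × 0.004324 = 0.113.

0.113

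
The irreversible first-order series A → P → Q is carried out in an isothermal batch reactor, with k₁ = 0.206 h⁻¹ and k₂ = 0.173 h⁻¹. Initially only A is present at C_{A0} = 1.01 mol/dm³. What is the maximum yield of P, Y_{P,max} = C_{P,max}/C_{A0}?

At the optimum, C_{P,max}/C_{A0} = (k₁/k₂)^[k₂/(k₂−k₁)].
= (0.206/0.173)^(0.173/(0.173−0.206)) = (1.191)^(-5.242) = 0.4004.

0.400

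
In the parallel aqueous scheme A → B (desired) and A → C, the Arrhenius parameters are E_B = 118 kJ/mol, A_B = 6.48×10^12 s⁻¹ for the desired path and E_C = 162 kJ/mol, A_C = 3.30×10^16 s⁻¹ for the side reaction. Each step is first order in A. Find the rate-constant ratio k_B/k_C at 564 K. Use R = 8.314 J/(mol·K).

Since both paths have the same order in A, the concentration cancels and S_{B/C} = k_B/k_C = (A_B/A_C)·exp[(E_C−E_B)/(RT)].
(E_C−E_B)/(RT) = (162−118)×10³/(8.314×564) = 44000/4689 = 9.383.
k_B/k_C = (6.48×10^12/3.30×10^16)·exp(9.383) = 1.964×10^-4 × 11890 = 2.33.
Since E_B < E_C, lowering the temperature improves selectivity toward B.

2.33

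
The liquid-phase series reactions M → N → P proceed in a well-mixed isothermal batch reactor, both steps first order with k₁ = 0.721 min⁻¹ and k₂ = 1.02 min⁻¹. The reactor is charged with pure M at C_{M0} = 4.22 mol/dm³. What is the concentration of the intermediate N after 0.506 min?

0.992 mol/dm³

The intermediate concentration in a first-order A→B→C sequence is C_N = k₁C_{M0}(e^(−k₁t) − e^(−k₂t))/(k₂−k₁).
e^(−k₁t) = e^(−0.721×0.506) = e^(−0.3648) = 0.6943; e^(−k₂t) = e^(−0.5161) = 0.5968.
C_N = 0.721×4.22/(1.02−0.721) × (0.6943−0.5968) = 10.18×0.09749 = 0.9920 mol/dm³.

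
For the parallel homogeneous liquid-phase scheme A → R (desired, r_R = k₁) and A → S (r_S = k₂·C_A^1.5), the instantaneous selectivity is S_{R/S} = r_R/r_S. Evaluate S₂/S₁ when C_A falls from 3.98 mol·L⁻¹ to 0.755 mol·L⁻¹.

12.1

S_{R/S} = (k₁/k₂)·C_A^-1.5, so S₂/S₁ = (C_{A,2}/C_{A,1})^-1.5.
= (0.755/3.98)^(-1.5) = (0.1897)^(-1.5) = 12.1.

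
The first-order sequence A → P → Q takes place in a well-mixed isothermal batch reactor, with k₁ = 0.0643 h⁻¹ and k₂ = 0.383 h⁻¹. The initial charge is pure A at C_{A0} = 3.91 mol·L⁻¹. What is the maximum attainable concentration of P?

0.458 mol·L⁻¹

At the optimum, C_{P,max}/C_{A0} = (k₁/k₂)^[k₂/(k₂−k₁)].
= (0.0643/0.383)^(0.383/(0.383−0.0643)) = (0.1679)^(1.202) = 0.1171.
C_{P,max} = 0.1171×3.91 = 0.458 mol·L⁻¹.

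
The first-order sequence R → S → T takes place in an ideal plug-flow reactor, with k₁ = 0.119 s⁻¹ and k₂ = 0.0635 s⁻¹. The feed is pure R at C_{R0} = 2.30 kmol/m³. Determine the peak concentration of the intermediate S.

For a first-order series the maximum intermediate yield is C_{S,max}/C_{R0} = (k₁/k₂)^[k₂/(k₂−k₁)].
= (0.119/0.0635)^(0.0635/(0.0635−0.119)) = (1.874)^(-1.144) = 0.4874.
C_{S,max} = 0.4874×2.30 = 1.12 kmol/m³.

1.12 kmol/m³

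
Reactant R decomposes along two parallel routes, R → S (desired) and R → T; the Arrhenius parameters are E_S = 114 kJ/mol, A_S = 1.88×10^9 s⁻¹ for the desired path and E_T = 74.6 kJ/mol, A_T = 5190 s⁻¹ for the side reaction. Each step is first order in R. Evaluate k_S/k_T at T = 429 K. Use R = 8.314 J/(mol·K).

5.77

Since both paths have the same order in R, the concentration cancels and S_{S/T} = k_S/k_T = (A_S/A_T)·exp[(E_T−E_S)/(RT)].
(E_T−E_S)/(RT) = (74.6−114)×10³/(8.314×429) = -39400/3567 = -11.05.
k_S/k_T = (1.88×10^9/5190)·exp(-11.05) = 3.622×10^5 × 1.594×10^-5 = 5.77.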